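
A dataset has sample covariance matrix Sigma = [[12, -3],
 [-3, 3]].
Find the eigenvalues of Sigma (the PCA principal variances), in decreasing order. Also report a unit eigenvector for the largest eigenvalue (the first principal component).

Step 1 — characteristic polynomial of 2×2 Sigma:
  det(Sigma - λI) = λ² - trace · λ + det = 0.
  trace = 12 + 3 = 15, det = 12·3 - (-3)² = 27.
Step 2 — discriminant:
  Δ = trace² - 4·det = 225 - 108 = 117.
Step 3 — eigenvalues:
  λ = (trace ± √Δ)/2 = (15 ± 10.8167)/2,
  λ_1 = 12.9083,  λ_2 = 2.0917.

Step 4 — unit eigenvector for λ_1: solve (Sigma - λ_1 I)v = 0. First row:
  (12 - 12.9083)·v_x + (-3)·v_y = 0, i.e. (-0.9083)·v_x + (-3)·v_y = 0,
  so v ∝ (b, λ_1 - a) = (-3, 0.9083); multiply by -1 so the first entry is positive: u = (3, -0.9083).
  ||u|| = √((3)² + (-0.9083)²) = √(9.8251) ≈ 3.1345,
  v_1 = u/||u|| ≈ (0.9571, -0.2898) (||v_1|| = 1).

λ_1 = 12.9083,  λ_2 = 2.0917;  v_1 ≈ (0.9571, -0.2898)


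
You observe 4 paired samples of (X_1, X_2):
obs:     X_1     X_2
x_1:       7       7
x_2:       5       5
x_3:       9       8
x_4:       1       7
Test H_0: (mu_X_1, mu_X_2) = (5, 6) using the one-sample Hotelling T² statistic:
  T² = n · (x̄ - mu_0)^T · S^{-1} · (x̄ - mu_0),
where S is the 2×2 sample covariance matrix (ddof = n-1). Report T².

Step 1 — sample mean vector:
  mean(X_1) = (7 + 5 + 9 + 1) / 4 = 22/4 = 5.5
  mean(X_2) = (7 + 5 + 8 + 7) / 4 = 27/4 = 6.75
  x̄ = (5.5, 6.75),  deviation x̄ - mu_0 = (5.5, 6.75) - (5, 6) = (0.5, 0.75).

Step 2 — sample covariance matrix, S[i,j] = (1/(n-1)) · Σ_k (x_{k,i} - mean_i) · (x_{k,j} - mean_j), divisor n-1 = 3:
  S[X_1,X_1] = ((1.5)·(1.5) + (-0.5)·(-0.5) + (3.5)·(3.5) + (-4.5)·(-4.5)) / 3 = 35/3 = 11.6667
  S[X_1,X_2] = ((1.5)·(0.25) + (-0.5)·(-1.75) + (3.5)·(1.25) + (-4.5)·(0.25)) / 3 = 4.5/3 = 1.5
  S[X_2,X_2] = ((0.25)·(0.25) + (-1.75)·(-1.75) + (1.25)·(1.25) + (0.25)·(0.25)) / 3 = 4.75/3 = 1.5833
  S = [[11.6667, 1.5],
 [1.5, 1.5833]].

Step 3 — invert S. det(S) = 11.6667·1.5833 - (1.5)² = 16.2222.
  S^{-1} = (1/det) · [[d, -b], [-b, a]] = [[0.0976, -0.0925],
 [-0.0925, 0.7192]].

Step 4 — quadratic form (x̄ - mu_0)^T · S^{-1} · (x̄ - mu_0):
  S^{-1} · (x̄ - mu_0) = (-0.0205, 0.4932),
  (x̄ - mu_0)^T · [...] = (0.5)·(-0.0205) + (0.75)·(0.4932) = 0.3596.

Step 5 — scale by n: T² = 4 · 0.3596 = 1.4384.

T² ≈ 1.4384


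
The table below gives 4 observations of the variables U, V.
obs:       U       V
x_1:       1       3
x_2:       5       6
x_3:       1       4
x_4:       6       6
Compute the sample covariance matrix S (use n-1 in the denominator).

Step 1 — column means:
  mean(U) = (1 + 5 + 1 + 6) / 4 = 13/4 = 3.25
  mean(V) = (3 + 6 + 4 + 6) / 4 = 19/4 = 4.75

Step 2 — sample covariance S[i,j] = (1/(n-1)) · Σ_k (x_{k,i} - mean_i) · (x_{k,j} - mean_j), with n-1 = 3.
  S[U,U] = ((-2.25)·(-2.25) + (1.75)·(1.75) + (-2.25)·(-2.25) + (2.75)·(2.75)) / 3 = 20.75/3 = 6.9167
  S[U,V] = ((-2.25)·(-1.75) + (1.75)·(1.25) + (-2.25)·(-0.75) + (2.75)·(1.25)) / 3 = 11.25/3 = 3.75
  S[V,V] = ((-1.75)·(-1.75) + (1.25)·(1.25) + (-0.75)·(-0.75) + (1.25)·(1.25)) / 3 = 6.75/3 = 2.25

S is symmetric (S[j,i] = S[i,j]). Assembling:

S = [[6.9167, 3.75],
 [3.75, 2.25]]


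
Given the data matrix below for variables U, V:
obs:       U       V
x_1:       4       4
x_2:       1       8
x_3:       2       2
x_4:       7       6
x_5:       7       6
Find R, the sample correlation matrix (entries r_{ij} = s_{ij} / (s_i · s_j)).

Step 1 — column means:
  mean(U) = (4 + 1 + 2 + 7 + 7) / 5 = 21/5 = 4.2
  mean(V) = (4 + 8 + 2 + 6 + 6) / 5 = 26/5 = 5.2

Step 2 — sample variances and covariances s[i,j] = (1/(n-1)) · Σ_k (x_{k,i} - mean_i) · (x_{k,j} - mean_j), with n-1 = 4:
  s[U,U] = ((-0.2)·(-0.2) + (-3.2)·(-3.2) + (-2.2)·(-2.2) + (2.8)·(2.8) + (2.8)·(2.8)) / 4 = 30.8/4 = 7.7
  s[U,V] = ((-0.2)·(-1.2) + (-3.2)·(2.8) + (-2.2)·(-3.2) + (2.8)·(0.8) + (2.8)·(0.8)) / 4 = 2.8/4 = 0.7
  s[V,V] = ((-1.2)·(-1.2) + (2.8)·(2.8) + (-3.2)·(-3.2) + (0.8)·(0.8) + (0.8)·(0.8)) / 4 = 20.8/4 = 5.2
  Sample standard deviations s_i = √(s[i,i]):
  s(U) = √(7.7) = 2.7749
  s(V) = √(5.2) = 2.2804

Step 3 — r_{ij} = s_{ij} / (s_i · s_j):
  r[U,U] = 1 (diagonal).
  r[U,V] = 0.7 / (2.7749 · 2.2804) = 0.7 / 6.3277 = 0.1106
  r[V,V] = 1 (diagonal).

R is symmetric with unit diagonal. Assembling:

R = [[1, 0.1106],
 [0.1106, 1]]


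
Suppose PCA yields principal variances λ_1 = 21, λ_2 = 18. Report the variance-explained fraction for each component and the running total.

Step 1 — total variance = trace(Sigma) = Σ λ_i = 21 + 18 = 39.

Step 2 — fraction explained by component i = λ_i / Σ λ:
  PC1: 21/39 = 0.5385
  PC2: 18/39 = 0.4615

Step 3 — cumulative fraction after k components = (λ_1 + ... + λ_k) / Σ λ:
  k = 1: 21/39 = 0.5385
  k = 2: (21 + 18)/39 = 39/39 = 1

Summary (fraction, with percent):

explained: PC1 0.5385 (53.85%), PC2 0.4615 (46.15%);  cumulative: 0.5385, 1


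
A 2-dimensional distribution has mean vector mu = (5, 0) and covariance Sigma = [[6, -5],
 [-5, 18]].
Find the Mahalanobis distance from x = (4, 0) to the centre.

Step 1 — centre the observation: (x - mu) = (-1, 0).

Step 2 — invert Sigma. det(Sigma) = 6·18 - (-5)² = 83.
  Sigma^{-1} = (1/det) · [[d, -b], [-b, a]] = [[0.2169, 0.0602],
 [0.0602, 0.0723]].

Step 3 — form the quadratic (x - mu)^T · Sigma^{-1} · (x - mu):
  Sigma^{-1} · (x - mu) = (-0.2169, -0.0602).
  (x - mu)^T · [Sigma^{-1} · (x - mu)] = (-1)·(-0.2169) + (0)·(-0.0602) = 0.2169.

Step 4 — take square root: d = √(0.2169) ≈ 0.4657.

d(x, mu) = √(0.2169) ≈ 0.4657


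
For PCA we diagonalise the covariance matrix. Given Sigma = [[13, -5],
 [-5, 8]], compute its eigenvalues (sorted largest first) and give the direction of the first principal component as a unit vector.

Step 1 — characteristic polynomial of 2×2 Sigma:
  det(Sigma - λI) = λ² - trace · λ + det = 0.
  trace = 13 + 8 = 21, det = 13·8 - (-5)² = 79.
Step 2 — discriminant:
  Δ = trace² - 4·det = 441 - 316 = 125.
Step 3 — eigenvalues:
  λ = (trace ± √Δ)/2 = (21 ± 11.1803)/2,
  λ_1 = 16.0902,  λ_2 = 4.9098.

Step 4 — unit eigenvector for λ_1: solve (Sigma - λ_1 I)v = 0. First row:
  (13 - 16.0902)·v_x + (-5)·v_y = 0, i.e. (-3.0902)·v_x + (-5)·v_y = 0,
  so v ∝ (b, λ_1 - a) = (-5, 3.0902); multiply by -1 so the first entry is positive: u = (5, -3.0902).
  ||u|| = √((5)² + (-3.0902)²) = √(34.5492) ≈ 5.8779,
  v_1 = u/||u|| ≈ (0.8507, -0.5257) (||v_1|| = 1).

λ_1 = 16.0902,  λ_2 = 4.9098;  v_1 ≈ (0.8507, -0.5257)


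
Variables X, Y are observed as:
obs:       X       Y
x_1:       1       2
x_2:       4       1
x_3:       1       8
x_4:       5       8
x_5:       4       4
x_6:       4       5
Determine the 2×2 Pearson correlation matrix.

Step 1 — column means:
  mean(X) = (1 + 4 + 1 + 5 + 4 + 4) / 6 = 19/6 = 3.1667
  mean(Y) = (2 + 1 + 8 + 8 + 4 + 5) / 6 = 28/6 = 4.6667

Step 2 — sample variances and covariances s[i,j] = (1/(n-1)) · Σ_k (x_{k,i} - mean_i) · (x_{k,j} - mean_j), with n-1 = 5:
  s[X,X] = ((-2.1667)·(-2.1667) + (0.8333)·(0.8333) + (-2.1667)·(-2.1667) + (1.8333)·(1.8333) + (0.8333)·(0.8333) + (0.8333)·(0.8333)) / 5 = 14.8333/5 = 2.9667
  s[X,Y] = ((-2.1667)·(-2.6667) + (0.8333)·(-3.6667) + (-2.1667)·(3.3333) + (1.8333)·(3.3333) + (0.8333)·(-0.6667) + (0.8333)·(0.3333)) / 5 = 1.3333/5 = 0.2667
  s[Y,Y] = ((-2.6667)·(-2.6667) + (-3.6667)·(-3.6667) + (3.3333)·(3.3333) + (3.3333)·(3.3333) + (-0.6667)·(-0.6667) + (0.3333)·(0.3333)) / 5 = 43.3333/5 = 8.6667
  Sample standard deviations s_i = √(s[i,i]):
  s(X) = √(2.9667) = 1.7224
  s(Y) = √(8.6667) = 2.9439

Step 3 — r_{ij} = s_{ij} / (s_i · s_j):
  r[X,X] = 1 (diagonal).
  r[X,Y] = 0.2667 / (1.7224 · 2.9439) = 0.2667 / 5.0706 = 0.0526
  r[Y,Y] = 1 (diagonal).

R is symmetric with unit diagonal. Assembling:

R = [[1, 0.0526],
 [0.0526, 1]]


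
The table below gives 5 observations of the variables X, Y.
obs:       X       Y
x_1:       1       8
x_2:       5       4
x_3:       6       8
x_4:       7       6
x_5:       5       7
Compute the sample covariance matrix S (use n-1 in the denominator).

Step 1 — column means:
  mean(X) = (1 + 5 + 6 + 7 + 5) / 5 = 24/5 = 4.8
  mean(Y) = (8 + 4 + 8 + 6 + 7) / 5 = 33/5 = 6.6

Step 2 — sample covariance S[i,j] = (1/(n-1)) · Σ_k (x_{k,i} - mean_i) · (x_{k,j} - mean_j), with n-1 = 4.
  S[X,X] = ((-3.8)·(-3.8) + (0.2)·(0.2) + (1.2)·(1.2) + (2.2)·(2.2) + (0.2)·(0.2)) / 4 = 20.8/4 = 5.2
  S[X,Y] = ((-3.8)·(1.4) + (0.2)·(-2.6) + (1.2)·(1.4) + (2.2)·(-0.6) + (0.2)·(0.4)) / 4 = -5.4/4 = -1.35
  S[Y,Y] = ((1.4)·(1.4) + (-2.6)·(-2.6) + (1.4)·(1.4) + (-0.6)·(-0.6) + (0.4)·(0.4)) / 4 = 11.2/4 = 2.8

S is symmetric (S[j,i] = S[i,j]). Assembling:

S = [[5.2, -1.35],
 [-1.35, 2.8]]


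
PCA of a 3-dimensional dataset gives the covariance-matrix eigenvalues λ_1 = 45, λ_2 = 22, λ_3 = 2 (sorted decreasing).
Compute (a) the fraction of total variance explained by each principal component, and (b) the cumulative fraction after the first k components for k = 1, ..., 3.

Step 1 — total variance = trace(Sigma) = Σ λ_i = 45 + 22 + 2 = 69.

Step 2 — fraction explained by component i = λ_i / Σ λ:
  PC1: 45/69 = 0.6522
  PC2: 22/69 = 0.3188
  PC3: 2/69 = 0.029

Step 3 — cumulative fraction after k components = (λ_1 + ... + λ_k) / Σ λ:
  k = 1: 45/69 = 0.6522
  k = 2: (45 + 22)/69 = 67/69 = 0.971
  k = 3: (45 + 22 + 2)/69 = 69/69 = 1

Summary (fraction, with percent):

explained: PC1 0.6522 (65.22%), PC2 0.3188 (31.88%), PC3 0.029 (2.9%);  cumulative: 0.6522, 0.971, 1


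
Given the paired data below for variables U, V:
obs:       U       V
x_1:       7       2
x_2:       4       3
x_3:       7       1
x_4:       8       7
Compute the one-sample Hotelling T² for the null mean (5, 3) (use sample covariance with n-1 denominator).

Step 1 — sample mean vector:
  mean(U) = (7 + 4 + 7 + 8) / 4 = 26/4 = 6.5
  mean(V) = (2 + 3 + 1 + 7) / 4 = 13/4 = 3.25
  x̄ = (6.5, 3.25),  deviation x̄ - mu_0 = (6.5, 3.25) - (5, 3) = (1.5, 0.25).

Step 2 — sample covariance matrix, S[i,j] = (1/(n-1)) · Σ_k (x_{k,i} - mean_i) · (x_{k,j} - mean_j), divisor n-1 = 3:
  S[U,U] = ((0.5)·(0.5) + (-2.5)·(-2.5) + (0.5)·(0.5) + (1.5)·(1.5)) / 3 = 9/3 = 3
  S[U,V] = ((0.5)·(-1.25) + (-2.5)·(-0.25) + (0.5)·(-2.25) + (1.5)·(3.75)) / 3 = 4.5/3 = 1.5
  S[V,V] = ((-1.25)·(-1.25) + (-0.25)·(-0.25) + (-2.25)·(-2.25) + (3.75)·(3.75)) / 3 = 20.75/3 = 6.9167
  S = [[3, 1.5],
 [1.5, 6.9167]].

Step 3 — invert S. det(S) = 3·6.9167 - (1.5)² = 18.5.
  S^{-1} = (1/det) · [[d, -b], [-b, a]] = [[0.3739, -0.0811],
 [-0.0811, 0.1622]].

Step 4 — quadratic form (x̄ - mu_0)^T · S^{-1} · (x̄ - mu_0):
  S^{-1} · (x̄ - mu_0) = (0.5405, -0.0811),
  (x̄ - mu_0)^T · [...] = (1.5)·(0.5405) + (0.25)·(-0.0811) = 0.7905.

Step 5 — scale by n: T² = 4 · 0.7905 = 3.1622.

T² ≈ 3.1622


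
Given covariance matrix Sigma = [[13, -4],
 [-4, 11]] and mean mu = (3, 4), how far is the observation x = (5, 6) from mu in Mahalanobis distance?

Step 1 — centre the observation: (x - mu) = (2, 2).

Step 2 — invert Sigma. det(Sigma) = 13·11 - (-4)² = 127.
  Sigma^{-1} = (1/det) · [[d, -b], [-b, a]] = [[0.0866, 0.0315],
 [0.0315, 0.1024]].

Step 3 — form the quadratic (x - mu)^T · Sigma^{-1} · (x - mu):
  Sigma^{-1} · (x - mu) = (0.2362, 0.2677).
  (x - mu)^T · [Sigma^{-1} · (x - mu)] = (2)·(0.2362) + (2)·(0.2677) = 1.0079.

Step 4 — take square root: d = √(1.0079) ≈ 1.0039.

d(x, mu) = √(1.0079) ≈ 1.0039


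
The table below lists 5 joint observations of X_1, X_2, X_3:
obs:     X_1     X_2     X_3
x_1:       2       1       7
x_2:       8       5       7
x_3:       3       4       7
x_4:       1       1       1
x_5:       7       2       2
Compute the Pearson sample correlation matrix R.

Step 1 — column means:
  mean(X_1) = (2 + 8 + 3 + 1 + 7) / 5 = 21/5 = 4.2
  mean(X_2) = (1 + 5 + 4 + 1 + 2) / 5 = 13/5 = 2.6
  mean(X_3) = (7 + 7 + 7 + 1 + 2) / 5 = 24/5 = 4.8

Step 2 — sample variances and covariances s[i,j] = (1/(n-1)) · Σ_k (x_{k,i} - mean_i) · (x_{k,j} - mean_j), with n-1 = 4:
  s[X_1,X_1] = ((-2.2)·(-2.2) + (3.8)·(3.8) + (-1.2)·(-1.2) + (-3.2)·(-3.2) + (2.8)·(2.8)) / 4 = 38.8/4 = 9.7
  s[X_1,X_2] = ((-2.2)·(-1.6) + (3.8)·(2.4) + (-1.2)·(1.4) + (-3.2)·(-1.6) + (2.8)·(-0.6)) / 4 = 14.4/4 = 3.6
  s[X_1,X_3] = ((-2.2)·(2.2) + (3.8)·(2.2) + (-1.2)·(2.2) + (-3.2)·(-3.8) + (2.8)·(-2.8)) / 4 = 5.2/4 = 1.3
  s[X_2,X_2] = ((-1.6)·(-1.6) + (2.4)·(2.4) + (1.4)·(1.4) + (-1.6)·(-1.6) + (-0.6)·(-0.6)) / 4 = 13.2/4 = 3.3
  s[X_2,X_3] = ((-1.6)·(2.2) + (2.4)·(2.2) + (1.4)·(2.2) + (-1.6)·(-3.8) + (-0.6)·(-2.8)) / 4 = 12.6/4 = 3.15
  s[X_3,X_3] = ((2.2)·(2.2) + (2.2)·(2.2) + (2.2)·(2.2) + (-3.8)·(-3.8) + (-2.8)·(-2.8)) / 4 = 36.8/4 = 9.2
  Sample standard deviations s_i = √(s[i,i]):
  s(X_1) = √(9.7) = 3.1145
  s(X_2) = √(3.3) = 1.8166
  s(X_3) = √(9.2) = 3.0332

Step 3 — r_{ij} = s_{ij} / (s_i · s_j):
  r[X_1,X_1] = 1 (diagonal).
  r[X_1,X_2] = 3.6 / (3.1145 · 1.8166) = 3.6 / 5.6577 = 0.6363
  r[X_1,X_3] = 1.3 / (3.1145 · 3.0332) = 1.3 / 9.4467 = 0.1376
  r[X_2,X_2] = 1 (diagonal).
  r[X_2,X_3] = 3.15 / (1.8166 · 3.0332) = 3.15 / 5.51 = 0.5717
  r[X_3,X_3] = 1 (diagonal).

R is symmetric with unit diagonal. Assembling:

R = [[1, 0.6363, 0.1376],
 [0.6363, 1, 0.5717],
 [0.1376, 0.5717, 1]]


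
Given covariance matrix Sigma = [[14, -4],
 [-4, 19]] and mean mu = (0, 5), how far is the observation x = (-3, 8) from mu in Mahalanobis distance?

Step 1 — centre the observation: (x - mu) = (-3, 3).

Step 2 — invert Sigma. det(Sigma) = 14·19 - (-4)² = 250.
  Sigma^{-1} = (1/det) · [[d, -b], [-b, a]] = [[0.076, 0.016],
 [0.016, 0.056]].

Step 3 — form the quadratic (x - mu)^T · Sigma^{-1} · (x - mu):
  Sigma^{-1} · (x - mu) = (-0.18, 0.12).
  (x - mu)^T · [Sigma^{-1} · (x - mu)] = (-3)·(-0.18) + (3)·(0.12) = 0.9.

Step 4 — take square root: d = √(0.9) ≈ 0.9487.

d(x, mu) = √(0.9) ≈ 0.9487


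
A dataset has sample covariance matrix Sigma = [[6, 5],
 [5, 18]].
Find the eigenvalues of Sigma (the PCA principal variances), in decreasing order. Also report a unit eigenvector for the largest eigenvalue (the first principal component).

Step 1 — characteristic polynomial of 2×2 Sigma:
  det(Sigma - λI) = λ² - trace · λ + det = 0.
  trace = 6 + 18 = 24, det = 6·18 - (5)² = 83.
Step 2 — discriminant:
  Δ = trace² - 4·det = 576 - 332 = 244.
Step 3 — eigenvalues:
  λ = (trace ± √Δ)/2 = (24 ± 15.6205)/2,
  λ_1 = 19.8102,  λ_2 = 4.1898.

Step 4 — unit eigenvector for λ_1: solve (Sigma - λ_1 I)v = 0. First row:
  (6 - 19.8102)·v_x + (5)·v_y = 0, i.e. (-13.8102)·v_x + (5)·v_y = 0,
  so v ∝ (b, λ_1 - a) = (5, 13.8102) = u.
  ||u|| = √((5)² + (13.8102)²) = √(215.723) ≈ 14.6875,
  v_1 = u/||u|| ≈ (0.3404, 0.9403) (||v_1|| = 1).

λ_1 = 19.8102,  λ_2 = 4.1898;  v_1 ≈ (0.3404, 0.9403)


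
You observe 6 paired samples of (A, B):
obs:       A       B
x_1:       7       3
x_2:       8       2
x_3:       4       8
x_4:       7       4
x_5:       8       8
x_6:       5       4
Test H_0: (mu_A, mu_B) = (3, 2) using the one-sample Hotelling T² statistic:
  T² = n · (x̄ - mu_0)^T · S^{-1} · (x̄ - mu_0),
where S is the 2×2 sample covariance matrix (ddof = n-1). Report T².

Step 1 — sample mean vector:
  mean(A) = (7 + 8 + 4 + 7 + 8 + 5) / 6 = 39/6 = 6.5
  mean(B) = (3 + 2 + 8 + 4 + 8 + 4) / 6 = 29/6 = 4.8333
  x̄ = (6.5, 4.8333),  deviation x̄ - mu_0 = (6.5, 4.8333) - (3, 2) = (3.5, 2.8333).

Step 2 — sample covariance matrix, S[i,j] = (1/(n-1)) · Σ_k (x_{k,i} - mean_i) · (x_{k,j} - mean_j), divisor n-1 = 5:
  S[A,A] = ((0.5)·(0.5) + (1.5)·(1.5) + (-2.5)·(-2.5) + (0.5)·(0.5) + (1.5)·(1.5) + (-1.5)·(-1.5)) / 5 = 13.5/5 = 2.7
  S[A,B] = ((0.5)·(-1.8333) + (1.5)·(-2.8333) + (-2.5)·(3.1667) + (0.5)·(-0.8333) + (1.5)·(3.1667) + (-1.5)·(-0.8333)) / 5 = -7.5/5 = -1.5
  S[B,B] = ((-1.8333)·(-1.8333) + (-2.8333)·(-2.8333) + (3.1667)·(3.1667) + (-0.8333)·(-0.8333) + (3.1667)·(3.1667) + (-0.8333)·(-0.8333)) / 5 = 32.8333/5 = 6.5667
  S = [[2.7, -1.5],
 [-1.5, 6.5667]].

Step 3 — invert S. det(S) = 2.7·6.5667 - (-1.5)² = 15.48.
  S^{-1} = (1/det) · [[d, -b], [-b, a]] = [[0.4242, 0.0969],
 [0.0969, 0.1744]].

Step 4 — quadratic form (x̄ - mu_0)^T · S^{-1} · (x̄ - mu_0):
  S^{-1} · (x̄ - mu_0) = (1.7593, 0.8333),
  (x̄ - mu_0)^T · [...] = (3.5)·(1.7593) + (2.8333)·(0.8333) = 8.5185.

Step 5 — scale by n: T² = 6 · 8.5185 = 51.1111.

T² ≈ 51.1111


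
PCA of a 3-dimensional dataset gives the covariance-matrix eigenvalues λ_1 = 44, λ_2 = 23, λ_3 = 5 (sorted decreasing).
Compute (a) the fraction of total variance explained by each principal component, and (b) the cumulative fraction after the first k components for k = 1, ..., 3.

Step 1 — total variance = trace(Sigma) = Σ λ_i = 44 + 23 + 5 = 72.

Step 2 — fraction explained by component i = λ_i / Σ λ:
  PC1: 44/72 = 0.6111
  PC2: 23/72 = 0.3194
  PC3: 5/72 = 0.0694

Step 3 — cumulative fraction after k components = (λ_1 + ... + λ_k) / Σ λ:
  k = 1: 44/72 = 0.6111
  k = 2: (44 + 23)/72 = 67/72 = 0.9306
  k = 3: (44 + 23 + 5)/72 = 72/72 = 1

Summary (fraction, with percent):

explained: PC1 0.6111 (61.11%), PC2 0.3194 (31.94%), PC3 0.0694 (6.94%);  cumulative: 0.6111, 0.9306, 1


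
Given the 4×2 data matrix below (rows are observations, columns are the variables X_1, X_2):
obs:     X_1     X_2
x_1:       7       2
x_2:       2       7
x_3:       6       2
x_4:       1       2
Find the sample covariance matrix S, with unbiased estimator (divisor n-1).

Step 1 — column means:
  mean(X_1) = (7 + 2 + 6 + 1) / 4 = 16/4 = 4
  mean(X_2) = (2 + 7 + 2 + 2) / 4 = 13/4 = 3.25

Step 2 — sample covariance S[i,j] = (1/(n-1)) · Σ_k (x_{k,i} - mean_i) · (x_{k,j} - mean_j), with n-1 = 3.
  S[X_1,X_1] = ((3)·(3) + (-2)·(-2) + (2)·(2) + (-3)·(-3)) / 3 = 26/3 = 8.6667
  S[X_1,X_2] = ((3)·(-1.25) + (-2)·(3.75) + (2)·(-1.25) + (-3)·(-1.25)) / 3 = -10/3 = -3.3333
  S[X_2,X_2] = ((-1.25)·(-1.25) + (3.75)·(3.75) + (-1.25)·(-1.25) + (-1.25)·(-1.25)) / 3 = 18.75/3 = 6.25

S is symmetric (S[j,i] = S[i,j]). Assembling:

S = [[8.6667, -3.3333],
 [-3.3333, 6.25]]


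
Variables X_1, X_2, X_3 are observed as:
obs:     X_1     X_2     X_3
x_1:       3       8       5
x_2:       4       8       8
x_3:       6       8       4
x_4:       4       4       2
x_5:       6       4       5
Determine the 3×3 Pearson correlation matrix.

Step 1 — column means:
  mean(X_1) = (3 + 4 + 6 + 4 + 6) / 5 = 23/5 = 4.6
  mean(X_2) = (8 + 8 + 8 + 4 + 4) / 5 = 32/5 = 6.4
  mean(X_3) = (5 + 8 + 4 + 2 + 5) / 5 = 24/5 = 4.8

Step 2 — sample variances and covariances s[i,j] = (1/(n-1)) · Σ_k (x_{k,i} - mean_i) · (x_{k,j} - mean_j), with n-1 = 4:
  s[X_1,X_1] = ((-1.6)·(-1.6) + (-0.6)·(-0.6) + (1.4)·(1.4) + (-0.6)·(-0.6) + (1.4)·(1.4)) / 4 = 7.2/4 = 1.8
  s[X_1,X_2] = ((-1.6)·(1.6) + (-0.6)·(1.6) + (1.4)·(1.6) + (-0.6)·(-2.4) + (1.4)·(-2.4)) / 4 = -3.2/4 = -0.8
  s[X_1,X_3] = ((-1.6)·(0.2) + (-0.6)·(3.2) + (1.4)·(-0.8) + (-0.6)·(-2.8) + (1.4)·(0.2)) / 4 = -1.4/4 = -0.35
  s[X_2,X_2] = ((1.6)·(1.6) + (1.6)·(1.6) + (1.6)·(1.6) + (-2.4)·(-2.4) + (-2.4)·(-2.4)) / 4 = 19.2/4 = 4.8
  s[X_2,X_3] = ((1.6)·(0.2) + (1.6)·(3.2) + (1.6)·(-0.8) + (-2.4)·(-2.8) + (-2.4)·(0.2)) / 4 = 10.4/4 = 2.6
  s[X_3,X_3] = ((0.2)·(0.2) + (3.2)·(3.2) + (-0.8)·(-0.8) + (-2.8)·(-2.8) + (0.2)·(0.2)) / 4 = 18.8/4 = 4.7
  Sample standard deviations s_i = √(s[i,i]):
  s(X_1) = √(1.8) = 1.3416
  s(X_2) = √(4.8) = 2.1909
  s(X_3) = √(4.7) = 2.1679

Step 3 — r_{ij} = s_{ij} / (s_i · s_j):
  r[X_1,X_1] = 1 (diagonal).
  r[X_1,X_2] = -0.8 / (1.3416 · 2.1909) = -0.8 / 2.9394 = -0.2722
  r[X_1,X_3] = -0.35 / (1.3416 · 2.1679) = -0.35 / 2.9086 = -0.1203
  r[X_2,X_2] = 1 (diagonal).
  r[X_2,X_3] = 2.6 / (2.1909 · 2.1679) = 2.6 / 4.7497 = 0.5474
  r[X_3,X_3] = 1 (diagonal).

R is symmetric with unit diagonal. Assembling:

R = [[1, -0.2722, -0.1203],
 [-0.2722, 1, 0.5474],
 [-0.1203, 0.5474, 1]]


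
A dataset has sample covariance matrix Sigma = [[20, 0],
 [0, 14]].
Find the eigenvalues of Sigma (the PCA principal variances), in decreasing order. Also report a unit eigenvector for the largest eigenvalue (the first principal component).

Step 1 — characteristic polynomial of 2×2 Sigma:
  det(Sigma - λI) = λ² - trace · λ + det = 0.
  trace = 20 + 14 = 34, det = 20·14 - (0)² = 280.
Step 2 — discriminant:
  Δ = trace² - 4·det = 1156 - 1120 = 36.
Step 3 — eigenvalues:
  λ = (trace ± √Δ)/2 = (34 ± 6)/2,
  λ_1 = 20,  λ_2 = 14.

Step 4 — unit eigenvector for λ_1: Sigma is diagonal, so its eigenvectors are the coordinate axes. λ_1 = 20 is the diagonal entry on the first coordinate axis, hence
  v_1 = (1, 0) (||v_1|| = 1).

λ_1 = 20,  λ_2 = 14;  v_1 ≈ (1, 0)


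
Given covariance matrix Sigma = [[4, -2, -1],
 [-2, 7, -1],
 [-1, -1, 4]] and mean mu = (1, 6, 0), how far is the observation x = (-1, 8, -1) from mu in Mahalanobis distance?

Step 1 — centre the observation: (x - mu) = (-2, 2, -1).

Step 2 — invert Sigma (cofactor / det for 3×3, or solve directly):
  Sigma^{-1} = [[0.3333, 0.1111, 0.1111],
 [0.1111, 0.1852, 0.0741],
 [0.1111, 0.0741, 0.2963]].

Step 3 — form the quadratic (x - mu)^T · Sigma^{-1} · (x - mu):
  Sigma^{-1} · (x - mu) = (-0.5556, 0.0741, -0.3704).
  (x - mu)^T · [Sigma^{-1} · (x - mu)] = (-2)·(-0.5556) + (2)·(0.0741) + (-1)·(-0.3704) = 1.6296.

Step 4 — take square root: d = √(1.6296) ≈ 1.2766.

d(x, mu) = √(1.6296) ≈ 1.2766


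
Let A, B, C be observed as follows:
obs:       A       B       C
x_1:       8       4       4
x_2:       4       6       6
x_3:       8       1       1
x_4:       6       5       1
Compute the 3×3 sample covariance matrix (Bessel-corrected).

Step 1 — column means:
  mean(A) = (8 + 4 + 8 + 6) / 4 = 26/4 = 6.5
  mean(B) = (4 + 6 + 1 + 5) / 4 = 16/4 = 4
  mean(C) = (4 + 6 + 1 + 1) / 4 = 12/4 = 3

Step 2 — sample covariance S[i,j] = (1/(n-1)) · Σ_k (x_{k,i} - mean_i) · (x_{k,j} - mean_j), with n-1 = 3.
  S[A,A] = ((1.5)·(1.5) + (-2.5)·(-2.5) + (1.5)·(1.5) + (-0.5)·(-0.5)) / 3 = 11/3 = 3.6667
  S[A,B] = ((1.5)·(0) + (-2.5)·(2) + (1.5)·(-3) + (-0.5)·(1)) / 3 = -10/3 = -3.3333
  S[A,C] = ((1.5)·(1) + (-2.5)·(3) + (1.5)·(-2) + (-0.5)·(-2)) / 3 = -8/3 = -2.6667
  S[B,B] = ((0)·(0) + (2)·(2) + (-3)·(-3) + (1)·(1)) / 3 = 14/3 = 4.6667
  S[B,C] = ((0)·(1) + (2)·(3) + (-3)·(-2) + (1)·(-2)) / 3 = 10/3 = 3.3333
  S[C,C] = ((1)·(1) + (3)·(3) + (-2)·(-2) + (-2)·(-2)) / 3 = 18/3 = 6

S is symmetric (S[j,i] = S[i,j]). Assembling:

S = [[3.6667, -3.3333, -2.6667],
 [-3.3333, 4.6667, 3.3333],
 [-2.6667, 3.3333, 6]]


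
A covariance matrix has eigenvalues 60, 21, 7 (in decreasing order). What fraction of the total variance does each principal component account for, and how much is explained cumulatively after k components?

Step 1 — total variance = trace(Sigma) = Σ λ_i = 60 + 21 + 7 = 88.

Step 2 — fraction explained by component i = λ_i / Σ λ:
  PC1: 60/88 = 0.6818
  PC2: 21/88 = 0.2386
  PC3: 7/88 = 0.0795

Step 3 — cumulative fraction after k components = (λ_1 + ... + λ_k) / Σ λ:
  k = 1: 60/88 = 0.6818
  k = 2: (60 + 21)/88 = 81/88 = 0.9205
  k = 3: (60 + 21 + 7)/88 = 88/88 = 1

Summary (fraction, with percent):

explained: PC1 0.6818 (68.18%), PC2 0.2386 (23.86%), PC3 0.0795 (7.95%);  cumulative: 0.6818, 0.9205, 1


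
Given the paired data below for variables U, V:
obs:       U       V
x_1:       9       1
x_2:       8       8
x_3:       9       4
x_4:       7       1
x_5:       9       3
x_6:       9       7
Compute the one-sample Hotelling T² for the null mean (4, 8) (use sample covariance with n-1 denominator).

Step 1 — sample mean vector:
  mean(U) = (9 + 8 + 9 + 7 + 9 + 9) / 6 = 51/6 = 8.5
  mean(V) = (1 + 8 + 4 + 1 + 3 + 7) / 6 = 24/6 = 4
  x̄ = (8.5, 4),  deviation x̄ - mu_0 = (8.5, 4) - (4, 8) = (4.5, -4).

Step 2 — sample covariance matrix, S[i,j] = (1/(n-1)) · Σ_k (x_{k,i} - mean_i) · (x_{k,j} - mean_j), divisor n-1 = 5:
  S[U,U] = ((0.5)·(0.5) + (-0.5)·(-0.5) + (0.5)·(0.5) + (-1.5)·(-1.5) + (0.5)·(0.5) + (0.5)·(0.5)) / 5 = 3.5/5 = 0.7
  S[U,V] = ((0.5)·(-3) + (-0.5)·(4) + (0.5)·(0) + (-1.5)·(-3) + (0.5)·(-1) + (0.5)·(3)) / 5 = 2/5 = 0.4
  S[V,V] = ((-3)·(-3) + (4)·(4) + (0)·(0) + (-3)·(-3) + (-1)·(-1) + (3)·(3)) / 5 = 44/5 = 8.8
  S = [[0.7, 0.4],
 [0.4, 8.8]].

Step 3 — invert S. det(S) = 0.7·8.8 - (0.4)² = 6.
  S^{-1} = (1/det) · [[d, -b], [-b, a]] = [[1.4667, -0.0667],
 [-0.0667, 0.1167]].

Step 4 — quadratic form (x̄ - mu_0)^T · S^{-1} · (x̄ - mu_0):
  S^{-1} · (x̄ - mu_0) = (6.8667, -0.7667),
  (x̄ - mu_0)^T · [...] = (4.5)·(6.8667) + (-4)·(-0.7667) = 33.9667.

Step 5 — scale by n: T² = 6 · 33.9667 = 203.8.

T² ≈ 203.8


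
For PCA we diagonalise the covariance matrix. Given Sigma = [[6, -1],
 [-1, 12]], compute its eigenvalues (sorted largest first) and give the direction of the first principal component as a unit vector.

Step 1 — characteristic polynomial of 2×2 Sigma:
  det(Sigma - λI) = λ² - trace · λ + det = 0.
  trace = 6 + 12 = 18, det = 6·12 - (-1)² = 71.
Step 2 — discriminant:
  Δ = trace² - 4·det = 324 - 284 = 40.
Step 3 — eigenvalues:
  λ = (trace ± √Δ)/2 = (18 ± 6.3246)/2,
  λ_1 = 12.1623,  λ_2 = 5.8377.

Step 4 — unit eigenvector for λ_1: solve (Sigma - λ_1 I)v = 0. First row:
  (6 - 12.1623)·v_x + (-1)·v_y = 0, i.e. (-6.1623)·v_x + (-1)·v_y = 0,
  so v ∝ (b, λ_1 - a) = (-1, 6.1623); multiply by -1 so the first entry is positive: u = (1, -6.1623).
  ||u|| = √((1)² + (-6.1623)²) = √(38.9737) ≈ 6.2429,
  v_1 = u/||u|| ≈ (0.1602, -0.9871) (||v_1|| = 1).

λ_1 = 12.1623,  λ_2 = 5.8377;  v_1 ≈ (0.1602, -0.9871)


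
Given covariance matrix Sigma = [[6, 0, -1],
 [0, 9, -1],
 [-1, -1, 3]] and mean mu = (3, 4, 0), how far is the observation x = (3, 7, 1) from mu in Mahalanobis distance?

Step 1 — centre the observation: (x - mu) = (0, 3, 1).

Step 2 — invert Sigma (cofactor / det for 3×3, or solve directly):
  Sigma^{-1} = [[0.1769, 0.0068, 0.0612],
 [0.0068, 0.1156, 0.0408],
 [0.0612, 0.0408, 0.3673]].

Step 3 — form the quadratic (x - mu)^T · Sigma^{-1} · (x - mu):
  Sigma^{-1} · (x - mu) = (0.0816, 0.3878, 0.4898).
  (x - mu)^T · [Sigma^{-1} · (x - mu)] = (0)·(0.0816) + (3)·(0.3878) + (1)·(0.4898) = 1.6531.

Step 4 — take square root: d = √(1.6531) ≈ 1.2857.

d(x, mu) = √(1.6531) ≈ 1.2857


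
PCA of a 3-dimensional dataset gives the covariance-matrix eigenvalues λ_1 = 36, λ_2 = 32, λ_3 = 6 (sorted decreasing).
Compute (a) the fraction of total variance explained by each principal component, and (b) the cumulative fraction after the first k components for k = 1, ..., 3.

Step 1 — total variance = trace(Sigma) = Σ λ_i = 36 + 32 + 6 = 74.

Step 2 — fraction explained by component i = λ_i / Σ λ:
  PC1: 36/74 = 0.4865
  PC2: 32/74 = 0.4324
  PC3: 6/74 = 0.0811

Step 3 — cumulative fraction after k components = (λ_1 + ... + λ_k) / Σ λ:
  k = 1: 36/74 = 0.4865
  k = 2: (36 + 32)/74 = 68/74 = 0.9189
  k = 3: (36 + 32 + 6)/74 = 74/74 = 1

Summary (fraction, with percent):

explained: PC1 0.4865 (48.65%), PC2 0.4324 (43.24%), PC3 0.0811 (8.11%);  cumulative: 0.4865, 0.9189, 1


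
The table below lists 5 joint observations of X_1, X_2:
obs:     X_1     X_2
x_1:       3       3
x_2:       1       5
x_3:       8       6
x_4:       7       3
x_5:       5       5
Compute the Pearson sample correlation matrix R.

Step 1 — column means:
  mean(X_1) = (3 + 1 + 8 + 7 + 5) / 5 = 24/5 = 4.8
  mean(X_2) = (3 + 5 + 6 + 3 + 5) / 5 = 22/5 = 4.4

Step 2 — sample variances and covariances s[i,j] = (1/(n-1)) · Σ_k (x_{k,i} - mean_i) · (x_{k,j} - mean_j), with n-1 = 4:
  s[X_1,X_1] = ((-1.8)·(-1.8) + (-3.8)·(-3.8) + (3.2)·(3.2) + (2.2)·(2.2) + (0.2)·(0.2)) / 4 = 32.8/4 = 8.2
  s[X_1,X_2] = ((-1.8)·(-1.4) + (-3.8)·(0.6) + (3.2)·(1.6) + (2.2)·(-1.4) + (0.2)·(0.6)) / 4 = 2.4/4 = 0.6
  s[X_2,X_2] = ((-1.4)·(-1.4) + (0.6)·(0.6) + (1.6)·(1.6) + (-1.4)·(-1.4) + (0.6)·(0.6)) / 4 = 7.2/4 = 1.8
  Sample standard deviations s_i = √(s[i,i]):
  s(X_1) = √(8.2) = 2.8636
  s(X_2) = √(1.8) = 1.3416

Step 3 — r_{ij} = s_{ij} / (s_i · s_j):
  r[X_1,X_1] = 1 (diagonal).
  r[X_1,X_2] = 0.6 / (2.8636 · 1.3416) = 0.6 / 3.8419 = 0.1562
  r[X_2,X_2] = 1 (diagonal).

R is symmetric with unit diagonal. Assembling:

R = [[1, 0.1562],
 [0.1562, 1]]


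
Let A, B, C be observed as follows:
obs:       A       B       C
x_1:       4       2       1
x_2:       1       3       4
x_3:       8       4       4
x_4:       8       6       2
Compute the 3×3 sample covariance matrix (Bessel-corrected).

Step 1 — column means:
  mean(A) = (4 + 1 + 8 + 8) / 4 = 21/4 = 5.25
  mean(B) = (2 + 3 + 4 + 6) / 4 = 15/4 = 3.75
  mean(C) = (1 + 4 + 4 + 2) / 4 = 11/4 = 2.75

Step 2 — sample covariance S[i,j] = (1/(n-1)) · Σ_k (x_{k,i} - mean_i) · (x_{k,j} - mean_j), with n-1 = 3.
  S[A,A] = ((-1.25)·(-1.25) + (-4.25)·(-4.25) + (2.75)·(2.75) + (2.75)·(2.75)) / 3 = 34.75/3 = 11.5833
  S[A,B] = ((-1.25)·(-1.75) + (-4.25)·(-0.75) + (2.75)·(0.25) + (2.75)·(2.25)) / 3 = 12.25/3 = 4.0833
  S[A,C] = ((-1.25)·(-1.75) + (-4.25)·(1.25) + (2.75)·(1.25) + (2.75)·(-0.75)) / 3 = -1.75/3 = -0.5833
  S[B,B] = ((-1.75)·(-1.75) + (-0.75)·(-0.75) + (0.25)·(0.25) + (2.25)·(2.25)) / 3 = 8.75/3 = 2.9167
  S[B,C] = ((-1.75)·(-1.75) + (-0.75)·(1.25) + (0.25)·(1.25) + (2.25)·(-0.75)) / 3 = 0.75/3 = 0.25
  S[C,C] = ((-1.75)·(-1.75) + (1.25)·(1.25) + (1.25)·(1.25) + (-0.75)·(-0.75)) / 3 = 6.75/3 = 2.25

S is symmetric (S[j,i] = S[i,j]). Assembling:

S = [[11.5833, 4.0833, -0.5833],
 [4.0833, 2.9167, 0.25],
 [-0.5833, 0.25, 2.25]]


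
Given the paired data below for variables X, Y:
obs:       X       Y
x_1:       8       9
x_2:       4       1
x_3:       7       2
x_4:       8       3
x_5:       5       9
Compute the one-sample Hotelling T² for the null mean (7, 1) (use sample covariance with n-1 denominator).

Step 1 — sample mean vector:
  mean(X) = (8 + 4 + 7 + 8 + 5) / 5 = 32/5 = 6.4
  mean(Y) = (9 + 1 + 2 + 3 + 9) / 5 = 24/5 = 4.8
  x̄ = (6.4, 4.8),  deviation x̄ - mu_0 = (6.4, 4.8) - (7, 1) = (-0.6, 3.8).

Step 2 — sample covariance matrix, S[i,j] = (1/(n-1)) · Σ_k (x_{k,i} - mean_i) · (x_{k,j} - mean_j), divisor n-1 = 4:
  S[X,X] = ((1.6)·(1.6) + (-2.4)·(-2.4) + (0.6)·(0.6) + (1.6)·(1.6) + (-1.4)·(-1.4)) / 4 = 13.2/4 = 3.3
  S[X,Y] = ((1.6)·(4.2) + (-2.4)·(-3.8) + (0.6)·(-2.8) + (1.6)·(-1.8) + (-1.4)·(4.2)) / 4 = 5.4/4 = 1.35
  S[Y,Y] = ((4.2)·(4.2) + (-3.8)·(-3.8) + (-2.8)·(-2.8) + (-1.8)·(-1.8) + (4.2)·(4.2)) / 4 = 60.8/4 = 15.2
  S = [[3.3, 1.35],
 [1.35, 15.2]].

Step 3 — invert S. det(S) = 3.3·15.2 - (1.35)² = 48.3375.
  S^{-1} = (1/det) · [[d, -b], [-b, a]] = [[0.3145, -0.0279],
 [-0.0279, 0.0683]].

Step 4 — quadratic form (x̄ - mu_0)^T · S^{-1} · (x̄ - mu_0):
  S^{-1} · (x̄ - mu_0) = (-0.2948, 0.2762),
  (x̄ - mu_0)^T · [...] = (-0.6)·(-0.2948) + (3.8)·(0.2762) = 1.2264.

Step 5 — scale by n: T² = 5 · 1.2264 = 6.1319.

T² ≈ 6.1319


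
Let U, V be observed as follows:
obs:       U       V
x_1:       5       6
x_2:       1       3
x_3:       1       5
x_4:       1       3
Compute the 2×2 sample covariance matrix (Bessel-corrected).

Step 1 — column means:
  mean(U) = (5 + 1 + 1 + 1) / 4 = 8/4 = 2
  mean(V) = (6 + 3 + 5 + 3) / 4 = 17/4 = 4.25

Step 2 — sample covariance S[i,j] = (1/(n-1)) · Σ_k (x_{k,i} - mean_i) · (x_{k,j} - mean_j), with n-1 = 3.
  S[U,U] = ((3)·(3) + (-1)·(-1) + (-1)·(-1) + (-1)·(-1)) / 3 = 12/3 = 4
  S[U,V] = ((3)·(1.75) + (-1)·(-1.25) + (-1)·(0.75) + (-1)·(-1.25)) / 3 = 7/3 = 2.3333
  S[V,V] = ((1.75)·(1.75) + (-1.25)·(-1.25) + (0.75)·(0.75) + (-1.25)·(-1.25)) / 3 = 6.75/3 = 2.25

S is symmetric (S[j,i] = S[i,j]). Assembling:

S = [[4, 2.3333],
 [2.3333, 2.25]]


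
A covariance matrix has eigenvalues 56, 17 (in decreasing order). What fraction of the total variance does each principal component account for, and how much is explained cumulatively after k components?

Step 1 — total variance = trace(Sigma) = Σ λ_i = 56 + 17 = 73.

Step 2 — fraction explained by component i = λ_i / Σ λ:
  PC1: 56/73 = 0.7671
  PC2: 17/73 = 0.2329

Step 3 — cumulative fraction after k components = (λ_1 + ... + λ_k) / Σ λ:
  k = 1: 56/73 = 0.7671
  k = 2: (56 + 17)/73 = 73/73 = 1

Summary (fraction, with percent):

explained: PC1 0.7671 (76.71%), PC2 0.2329 (23.29%);  cumulative: 0.7671, 1


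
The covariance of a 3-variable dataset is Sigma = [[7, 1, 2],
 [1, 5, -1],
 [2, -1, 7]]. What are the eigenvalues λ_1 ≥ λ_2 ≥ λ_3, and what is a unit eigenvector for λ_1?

Step 1 — characteristic polynomial p(λ) = det(λI - Sigma) = λ³ - tr·λ² + c_1·λ - det, where tr = trace, c_1 = sum of the principal 2×2 minors, det = det(Sigma):
  tr = 7 + 5 + 7 = 19,
  c_1 = (7·5 - (1)²) + (7·7 - (2)²) + (5·7 - (-1)²) = 34 + 45 + 34 = 113,
  det = 7·(5·7 - (-1)²) - (1)·((1)·7 - (-1)·(2)) + (2)·((1)·(-1) - 5·(2)) = 7·(34) - (1)·(9) + (2)·(-11) = 207.
  So p(λ) = λ³ - 19λ² + 113λ - 207.
Step 2 — look for an integer root (rational root theorem: any rational root is an integer divisor of 207). Testing λ = 9:
  p(9) = 729 - 1539 + 1017 - 207 = 0  ✓
  Dividing out (λ - 9): p(λ) = (λ - 9)(λ² - 10λ + 23).
Step 3 — remaining eigenvalues from the quadratic λ² - 10λ + 23 = 0:
  Δ = 10² - 4·23 = 100 - 92 = 8,  λ = (10 ± √8)/2 = (10 ± 2.8284)/2 ≈ 6.4142 or 3.5858.
  Sorted: λ_1 = 9,  λ_2 = 6.4142,  λ_3 = 3.5858  (check: sum = 19 = tr ✓).

Step 4 — unit eigenvector for λ_1 = 9: v spans the null space of (Sigma - λ_1 I), whose rows are
  r_1 = (-2, 1, 2),  r_2 = (1, -4, -1),  r_3 = (2, -1, -2).
  v is orthogonal to every row, so take v ∝ r_1 × r_2 = ((1)·(-1) - (2)·(-4), (2)·(1) - (-2)·(-1), (-2)·(-4) - (1)·(1)) = (7, 0, 7).
  Rescale (divide by 7): u = (1, 0, 1).
  ||u|| = √((1)² + (0)² + (1)²) = √(2) ≈ 1.4142,  v_1 = u/||u|| ≈ (0.7071, 0, 0.7071) (||v_1|| = 1).

λ_1 = 9,  λ_2 = 6.4142,  λ_3 = 3.5858;  v_1 ≈ (0.7071, 0, 0.7071)


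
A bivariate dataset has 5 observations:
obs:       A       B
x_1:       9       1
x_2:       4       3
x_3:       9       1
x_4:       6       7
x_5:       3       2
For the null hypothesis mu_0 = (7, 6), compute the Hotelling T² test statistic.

Step 1 — sample mean vector:
  mean(A) = (9 + 4 + 9 + 6 + 3) / 5 = 31/5 = 6.2
  mean(B) = (1 + 3 + 1 + 7 + 2) / 5 = 14/5 = 2.8
  x̄ = (6.2, 2.8),  deviation x̄ - mu_0 = (6.2, 2.8) - (7, 6) = (-0.8, -3.2).

Step 2 — sample covariance matrix, S[i,j] = (1/(n-1)) · Σ_k (x_{k,i} - mean_i) · (x_{k,j} - mean_j), divisor n-1 = 4:
  S[A,A] = ((2.8)·(2.8) + (-2.2)·(-2.2) + (2.8)·(2.8) + (-0.2)·(-0.2) + (-3.2)·(-3.2)) / 4 = 30.8/4 = 7.7
  S[A,B] = ((2.8)·(-1.8) + (-2.2)·(0.2) + (2.8)·(-1.8) + (-0.2)·(4.2) + (-3.2)·(-0.8)) / 4 = -8.8/4 = -2.2
  S[B,B] = ((-1.8)·(-1.8) + (0.2)·(0.2) + (-1.8)·(-1.8) + (4.2)·(4.2) + (-0.8)·(-0.8)) / 4 = 24.8/4 = 6.2
  S = [[7.7, -2.2],
 [-2.2, 6.2]].

Step 3 — invert S. det(S) = 7.7·6.2 - (-2.2)² = 42.9.
  S^{-1} = (1/det) · [[d, -b], [-b, a]] = [[0.1445, 0.0513],
 [0.0513, 0.1795]].

Step 4 — quadratic form (x̄ - mu_0)^T · S^{-1} · (x̄ - mu_0):
  S^{-1} · (x̄ - mu_0) = (-0.2797, -0.6154),
  (x̄ - mu_0)^T · [...] = (-0.8)·(-0.2797) + (-3.2)·(-0.6154) = 2.193.

Step 5 — scale by n: T² = 5 · 2.193 = 10.965.

T² ≈ 10.965


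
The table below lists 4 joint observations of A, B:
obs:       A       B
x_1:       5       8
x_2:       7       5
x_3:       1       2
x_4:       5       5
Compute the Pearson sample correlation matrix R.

Step 1 — column means:
  mean(A) = (5 + 7 + 1 + 5) / 4 = 18/4 = 4.5
  mean(B) = (8 + 5 + 2 + 5) / 4 = 20/4 = 5

Step 2 — sample variances and covariances s[i,j] = (1/(n-1)) · Σ_k (x_{k,i} - mean_i) · (x_{k,j} - mean_j), with n-1 = 3:
  s[A,A] = ((0.5)·(0.5) + (2.5)·(2.5) + (-3.5)·(-3.5) + (0.5)·(0.5)) / 3 = 19/3 = 6.3333
  s[A,B] = ((0.5)·(3) + (2.5)·(0) + (-3.5)·(-3) + (0.5)·(0)) / 3 = 12/3 = 4
  s[B,B] = ((3)·(3) + (0)·(0) + (-3)·(-3) + (0)·(0)) / 3 = 18/3 = 6
  Sample standard deviations s_i = √(s[i,i]):
  s(A) = √(6.3333) = 2.5166
  s(B) = √(6) = 2.4495

Step 3 — r_{ij} = s_{ij} / (s_i · s_j):
  r[A,A] = 1 (diagonal).
  r[A,B] = 4 / (2.5166 · 2.4495) = 4 / 6.1644 = 0.6489
  r[B,B] = 1 (diagonal).

R is symmetric with unit diagonal. Assembling:

R = [[1, 0.6489],
 [0.6489, 1]]


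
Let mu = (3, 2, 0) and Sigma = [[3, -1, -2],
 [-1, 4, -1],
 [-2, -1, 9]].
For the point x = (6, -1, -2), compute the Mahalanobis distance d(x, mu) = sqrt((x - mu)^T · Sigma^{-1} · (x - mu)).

Step 1 — centre the observation: (x - mu) = (3, -3, -2).

Step 2 — invert Sigma (cofactor / det for 3×3, or solve directly):
  Sigma^{-1} = [[0.4605, 0.1447, 0.1184],
 [0.1447, 0.3026, 0.0658],
 [0.1184, 0.0658, 0.1447]].

Step 3 — form the quadratic (x - mu)^T · Sigma^{-1} · (x - mu):
  Sigma^{-1} · (x - mu) = (0.7105, -0.6053, -0.1316).
  (x - mu)^T · [Sigma^{-1} · (x - mu)] = (3)·(0.7105) + (-3)·(-0.6053) + (-2)·(-0.1316) = 4.2105.

Step 4 — take square root: d = √(4.2105) ≈ 2.052.

d(x, mu) = √(4.2105) ≈ 2.052


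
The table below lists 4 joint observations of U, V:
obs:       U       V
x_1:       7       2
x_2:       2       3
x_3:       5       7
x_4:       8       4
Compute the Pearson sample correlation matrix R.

Step 1 — column means:
  mean(U) = (7 + 2 + 5 + 8) / 4 = 22/4 = 5.5
  mean(V) = (2 + 3 + 7 + 4) / 4 = 16/4 = 4

Step 2 — sample variances and covariances s[i,j] = (1/(n-1)) · Σ_k (x_{k,i} - mean_i) · (x_{k,j} - mean_j), with n-1 = 3:
  s[U,U] = ((1.5)·(1.5) + (-3.5)·(-3.5) + (-0.5)·(-0.5) + (2.5)·(2.5)) / 3 = 21/3 = 7
  s[U,V] = ((1.5)·(-2) + (-3.5)·(-1) + (-0.5)·(3) + (2.5)·(0)) / 3 = -1/3 = -0.3333
  s[V,V] = ((-2)·(-2) + (-1)·(-1) + (3)·(3) + (0)·(0)) / 3 = 14/3 = 4.6667
  Sample standard deviations s_i = √(s[i,i]):
  s(U) = √(7) = 2.6458
  s(V) = √(4.6667) = 2.1602

Step 3 — r_{ij} = s_{ij} / (s_i · s_j):
  r[U,U] = 1 (diagonal).
  r[U,V] = -0.3333 / (2.6458 · 2.1602) = -0.3333 / 5.7155 = -0.0583
  r[V,V] = 1 (diagonal).

R is symmetric with unit diagonal. Assembling:

R = [[1, -0.0583],
 [-0.0583, 1]]


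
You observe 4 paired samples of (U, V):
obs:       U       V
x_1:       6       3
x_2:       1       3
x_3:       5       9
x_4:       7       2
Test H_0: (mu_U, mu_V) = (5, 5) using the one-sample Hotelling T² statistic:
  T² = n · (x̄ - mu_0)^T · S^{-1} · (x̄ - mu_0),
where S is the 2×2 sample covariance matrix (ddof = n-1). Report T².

Step 1 — sample mean vector:
  mean(U) = (6 + 1 + 5 + 7) / 4 = 19/4 = 4.75
  mean(V) = (3 + 3 + 9 + 2) / 4 = 17/4 = 4.25
  x̄ = (4.75, 4.25),  deviation x̄ - mu_0 = (4.75, 4.25) - (5, 5) = (-0.25, -0.75).

Step 2 — sample covariance matrix, S[i,j] = (1/(n-1)) · Σ_k (x_{k,i} - mean_i) · (x_{k,j} - mean_j), divisor n-1 = 3:
  S[U,U] = ((1.25)·(1.25) + (-3.75)·(-3.75) + (0.25)·(0.25) + (2.25)·(2.25)) / 3 = 20.75/3 = 6.9167
  S[U,V] = ((1.25)·(-1.25) + (-3.75)·(-1.25) + (0.25)·(4.75) + (2.25)·(-2.25)) / 3 = -0.75/3 = -0.25
  S[V,V] = ((-1.25)·(-1.25) + (-1.25)·(-1.25) + (4.75)·(4.75) + (-2.25)·(-2.25)) / 3 = 30.75/3 = 10.25
  S = [[6.9167, -0.25],
 [-0.25, 10.25]].

Step 3 — invert S. det(S) = 6.9167·10.25 - (-0.25)² = 70.8333.
  S^{-1} = (1/det) · [[d, -b], [-b, a]] = [[0.1447, 0.0035],
 [0.0035, 0.0976]].

Step 4 — quadratic form (x̄ - mu_0)^T · S^{-1} · (x̄ - mu_0):
  S^{-1} · (x̄ - mu_0) = (-0.0388, -0.0741),
  (x̄ - mu_0)^T · [...] = (-0.25)·(-0.0388) + (-0.75)·(-0.0741) = 0.0653.

Step 5 — scale by n: T² = 4 · 0.0653 = 0.2612.

T² ≈ 0.2612


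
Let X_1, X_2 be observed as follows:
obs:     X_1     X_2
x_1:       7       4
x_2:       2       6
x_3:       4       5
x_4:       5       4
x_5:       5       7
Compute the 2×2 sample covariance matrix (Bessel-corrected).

Step 1 — column means:
  mean(X_1) = (7 + 2 + 4 + 5 + 5) / 5 = 23/5 = 4.6
  mean(X_2) = (4 + 6 + 5 + 4 + 7) / 5 = 26/5 = 5.2

Step 2 — sample covariance S[i,j] = (1/(n-1)) · Σ_k (x_{k,i} - mean_i) · (x_{k,j} - mean_j), with n-1 = 4.
  S[X_1,X_1] = ((2.4)·(2.4) + (-2.6)·(-2.6) + (-0.6)·(-0.6) + (0.4)·(0.4) + (0.4)·(0.4)) / 4 = 13.2/4 = 3.3
  S[X_1,X_2] = ((2.4)·(-1.2) + (-2.6)·(0.8) + (-0.6)·(-0.2) + (0.4)·(-1.2) + (0.4)·(1.8)) / 4 = -4.6/4 = -1.15
  S[X_2,X_2] = ((-1.2)·(-1.2) + (0.8)·(0.8) + (-0.2)·(-0.2) + (-1.2)·(-1.2) + (1.8)·(1.8)) / 4 = 6.8/4 = 1.7

S is symmetric (S[j,i] = S[i,j]). Assembling:

S = [[3.3, -1.15],
 [-1.15, 1.7]]
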